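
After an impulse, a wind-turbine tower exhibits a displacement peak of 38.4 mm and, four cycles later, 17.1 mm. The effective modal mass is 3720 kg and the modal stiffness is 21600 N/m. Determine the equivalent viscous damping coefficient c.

577 N·s/m

Logarithmic decrement δ = (1/n)·ln(x₀/x_n) = (1/4)·ln(38.4/17.1) = (1/4)·ln(2.246) = 0.2022.
ζ = δ/√(4π² + δ²) = 0.2022/√(39.48 + 0.0409) = 0.2022/6.286 = 0.03217.
c = ζ · 2√(km) = 0.03217 × 2√(21600 × 3720) = 0.03217 × 17930 = 576.8 N·s/m.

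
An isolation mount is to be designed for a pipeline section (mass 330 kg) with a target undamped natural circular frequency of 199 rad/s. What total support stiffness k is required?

13100000 N/m

k = m·ω_n² = 330 × 199.0² = 330 × 39600 = 13070000 N/m.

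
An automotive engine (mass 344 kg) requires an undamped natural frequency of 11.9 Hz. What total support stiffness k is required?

ω_n = 2πf_n = 2π × 11.9 = 74.77 rad/s.
k = m·ω_n² = 344 × 74.77² = 344 × 5591 = 1923000 N/m.

1920000 N/m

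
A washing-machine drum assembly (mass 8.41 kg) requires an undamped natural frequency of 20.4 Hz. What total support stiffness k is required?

ω_n = 2πf_n = 2π × 20.4 = 128.2 rad/s.
k = m·ω_n² = 8.41 × 128.2² = 8.41 × 16430 = 138200 N/m.

138000 N/m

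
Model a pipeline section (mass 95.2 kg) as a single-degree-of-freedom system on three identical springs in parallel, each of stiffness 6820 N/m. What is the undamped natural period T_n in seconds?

0.429 s

Parallel springs add: k_eq = 3 × 6820 = 20460 N/m.
ω_n = √(k_eq/m) = √(20460/95.2) = √214.9 = 14.66 rad/s.
T_n = 2π/ω_n = 6.283/14.66 = 0.4286 s.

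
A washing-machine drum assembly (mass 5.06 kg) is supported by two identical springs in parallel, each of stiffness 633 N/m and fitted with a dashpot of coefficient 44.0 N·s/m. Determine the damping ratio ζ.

0.275

Parallel springs add: k_eq = 2 × 633 = 1266 N/m.
ω_n = √(k_eq/m) = √(1266/5.06) = 15.82 rad/s.
Critical damping c_c = 2√(k_eq·m) = 2√(1266 × 5.06) = 160.1 N·s/m, so ζ = c/c_c = 44.0/160.1 = 0.2749.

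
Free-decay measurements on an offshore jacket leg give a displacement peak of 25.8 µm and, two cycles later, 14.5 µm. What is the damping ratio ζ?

Logarithmic decrement δ = (1/n)·ln(x₀/x_n) = (1/2)·ln(25.8/14.5) = (1/2)·ln(1.779) = 0.2881.
ζ = δ/√(4π² + δ²) = 0.2881/√(39.48 + 0.0830) = 0.2881/6.290 = 0.04581.

0.0458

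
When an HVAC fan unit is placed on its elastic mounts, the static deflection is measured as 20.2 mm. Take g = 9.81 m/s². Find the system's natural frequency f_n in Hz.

ω_n = √(g/δ_st) = √(9.81/0.0202) = √485.6 = 22.04 rad/s.
f_n = ω_n/(2π) = 22.04/6.283 = 3.507 Hz.

3.51 Hz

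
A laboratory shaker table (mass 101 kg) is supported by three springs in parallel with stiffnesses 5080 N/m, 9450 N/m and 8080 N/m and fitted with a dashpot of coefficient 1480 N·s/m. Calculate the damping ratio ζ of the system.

0.490

Parallel springs add: k_eq = 5080 + 9450 + 8080 = 22610 N/m.
ω_n = √(k_eq/m) = √(22610/101) = 14.96 rad/s.
Critical damping c_c = 2√(k_eq·m) = 2√(22610 × 101) = 3022 N·s/m, so ζ = c/c_c = 1480/3022 = 0.4897.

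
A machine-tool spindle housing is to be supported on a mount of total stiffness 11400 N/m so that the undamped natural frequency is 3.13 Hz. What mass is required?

29.5 kg

ω_n = 2πf_n = 2π × 3.13 = 19.67 rad/s.
m = k/ω_n² = 11400/19.67² = 11400/386.8 = 29.48 kg.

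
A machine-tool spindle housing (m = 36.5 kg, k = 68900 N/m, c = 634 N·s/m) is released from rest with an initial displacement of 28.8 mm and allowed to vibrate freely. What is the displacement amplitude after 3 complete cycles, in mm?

0.616 mm

ζ = c/(2√(km)) = 634/(2√(68900 × 36.5)) = 634/3172 = 0.1999.
Logarithmic decrement δ = 2πζ/√(1 − ζ²) = 2π × 0.1999/√(1 − 0.0400) = 1.282.
After n cycles, x_n/x₀ = e^(−nδ), so x_3 = 28.8 × e^(−3 × 1.282) = 28.8 × 0.02137 = 0.6156 mm.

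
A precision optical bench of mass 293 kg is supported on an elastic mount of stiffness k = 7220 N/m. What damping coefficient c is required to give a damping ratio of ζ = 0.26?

c_c = 2√(k·m) = 2√(7220 × 293) = 2909 N·s/m.
c = ζ·c_c = 0.26 × 2909 = 756.3 N·s/m.

756 N·s/m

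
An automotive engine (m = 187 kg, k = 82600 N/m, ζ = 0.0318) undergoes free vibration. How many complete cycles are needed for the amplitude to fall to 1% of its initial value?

24 cycles

Logarithmic decrement δ = 2πζ/√(1 − ζ²) = 2π × 0.03180/√(1 − 0.00101) = 0.1999.
x_n/x₀ = e^(−nδ) ≤ 0.01; take ln: n ≥ ln(1/0.01)/δ = 4.605/0.1999 = 23.04.
So 24 complete cycles are required.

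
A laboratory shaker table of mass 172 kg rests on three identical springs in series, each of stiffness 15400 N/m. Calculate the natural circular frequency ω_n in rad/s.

Series springs: 1/k_eq = 3/15400, so k_eq = 15400/3 = 5133 N/m.
ω_n = √(k_eq/m) = √(5133/172) = √29.84 = 5.463 rad/s.

5.46 rad/s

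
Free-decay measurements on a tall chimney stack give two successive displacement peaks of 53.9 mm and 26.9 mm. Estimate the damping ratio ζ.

Logarithmic decrement δ = (1/n)·ln(x₀/x_n) = (1/1)·ln(53.9/26.9) = (1/1)·ln(2.004) = 0.6950.
ζ = δ/√(4π² + δ²) = 0.6950/√(39.48 + 0.483) = 0.6950/6.322 = 0.1099.

0.110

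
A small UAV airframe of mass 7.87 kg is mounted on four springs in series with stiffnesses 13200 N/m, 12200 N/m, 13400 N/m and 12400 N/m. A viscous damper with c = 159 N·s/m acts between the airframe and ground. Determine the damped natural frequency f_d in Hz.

Series springs: 1/k_eq = 1/13200 + 1/12200 + 1/13400 + 1/12400 = 0.0003130, so k_eq = 3195 N/m.
ω_n = √(k_eq/m) = √(3195/7.87) = 20.15 rad/s.
Critical damping c_c = 2√(k_eq·m) = 2√(3195 × 7.87) = 317.1 N·s/m, so ζ = c/c_c = 159/317.1 = 0.5014.
ω_d = ω_n√(1 − ζ²) = 20.15 × √(1 − 0.251) = 17.43 rad/s.
f_d = ω_d/(2π) = 2.775 Hz.

2.77 Hz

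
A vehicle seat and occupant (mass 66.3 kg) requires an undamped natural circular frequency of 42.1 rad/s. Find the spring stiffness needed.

k = m·ω_n² = 66.3 × 42.10² = 66.3 × 1772 = 117500 N/m.

118000 N/m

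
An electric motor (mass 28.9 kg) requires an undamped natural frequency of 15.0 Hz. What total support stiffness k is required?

257000 N/m

ω_n = 2πf_n = 2π × 15.0 = 94.25 rad/s.
k = m·ω_n² = 28.9 × 94.25² = 28.9 × 8883 = 256700 N/m.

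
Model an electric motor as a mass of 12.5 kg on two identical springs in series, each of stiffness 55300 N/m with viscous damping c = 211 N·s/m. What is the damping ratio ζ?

Series springs: 1/k_eq = 2/55300, so k_eq = 55300/2 = 27650 N/m.
ω_n = √(k_eq/m) = √(27650/12.5) = 47.03 rad/s.
Critical damping c_c = 2√(k_eq·m) = 2√(27650 × 12.5) = 1176 N·s/m, so ζ = c/c_c = 211/1176 = 0.1795.

0.179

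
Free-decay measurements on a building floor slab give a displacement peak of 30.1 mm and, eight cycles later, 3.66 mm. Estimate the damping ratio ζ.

0.0419

Logarithmic decrement δ = (1/n)·ln(x₀/x_n) = (1/8)·ln(30.1/3.66) = (1/8)·ln(8.224) = 0.2634.
ζ = δ/√(4π² + δ²) = 0.2634/√(39.48 + 0.0694) = 0.2634/6.289 = 0.04188.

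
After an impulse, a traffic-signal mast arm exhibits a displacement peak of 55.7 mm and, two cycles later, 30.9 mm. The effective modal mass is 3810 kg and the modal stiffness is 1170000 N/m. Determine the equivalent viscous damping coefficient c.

6250 N·s/m

Logarithmic decrement δ = (1/n)·ln(x₀/x_n) = (1/2)·ln(55.7/30.9) = (1/2)·ln(1.803) = 0.2946.
ζ = δ/√(4π² + δ²) = 0.2946/√(39.48 + 0.0868) = 0.2946/6.290 = 0.04684.
c = ζ · 2√(km) = 0.04684 × 2√(1170000 × 3810) = 0.04684 × 133500 = 6254 N·s/m.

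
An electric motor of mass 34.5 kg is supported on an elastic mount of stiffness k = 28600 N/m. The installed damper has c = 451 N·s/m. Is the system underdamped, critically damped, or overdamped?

underdamped

c_c = 2√(k·m) = 1987 N·s/m; ζ = c/c_c = 451/1987 = 0.227.
Since ζ < 1 the system is underdamped.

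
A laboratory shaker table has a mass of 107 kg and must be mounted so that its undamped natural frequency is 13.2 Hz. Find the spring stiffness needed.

736000 N/m

ω_n = 2πf_n = 2π × 13.2 = 82.94 rad/s.
k = m·ω_n² = 107 × 82.94² = 107 × 6879 = 736000 N/m.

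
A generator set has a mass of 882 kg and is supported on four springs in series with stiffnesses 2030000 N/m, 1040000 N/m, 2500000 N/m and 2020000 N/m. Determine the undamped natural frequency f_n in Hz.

3.50 Hz

Series springs: 1/k_eq = 1/2030000 + 1/1040000 + 1/2500000 + 1/2020000 = 2.349×10^-6, so k_eq = 425700 N/m.
ω_n = √(k_eq/m) = √(425700/882) = √482.6 = 21.97 rad/s.
f_n = ω_n/(2π) = 21.97/6.283 = 3.496 Hz.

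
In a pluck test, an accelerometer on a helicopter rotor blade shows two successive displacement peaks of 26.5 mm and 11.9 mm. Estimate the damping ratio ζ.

Logarithmic decrement δ = (1/n)·ln(x₀/x_n) = (1/1)·ln(26.5/11.9) = (1/1)·ln(2.227) = 0.8006.
ζ = δ/√(4π² + δ²) = 0.8006/√(39.48 + 0.641) = 0.8006/6.334 = 0.1264.

0.126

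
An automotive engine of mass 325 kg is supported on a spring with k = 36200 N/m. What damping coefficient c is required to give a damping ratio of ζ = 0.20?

c_c = 2√(k·m) = 2√(36200 × 325) = 6860 N·s/m.
c = ζ·c_c = 0.20 × 6860 = 1372 N·s/m.

1370 N·s/m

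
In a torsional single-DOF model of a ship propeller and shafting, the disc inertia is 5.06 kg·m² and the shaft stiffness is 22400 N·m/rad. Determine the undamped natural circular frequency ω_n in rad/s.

66.5 rad/s

ω_n = √(k_t/J) = √(22400/5.06) = √4427 = 66.53 rad/s.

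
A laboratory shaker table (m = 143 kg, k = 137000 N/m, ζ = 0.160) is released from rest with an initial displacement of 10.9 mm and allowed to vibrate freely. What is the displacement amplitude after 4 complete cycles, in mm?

0.185 mm

Logarithmic decrement δ = 2πζ/√(1 − ζ²) = 2π × 0.1600/√(1 − 0.0256) = 1.018.
After n cycles, x_n/x₀ = e^(−nδ), so x_4 = 10.9 × e^(−4 × 1.018) = 10.9 × 0.01701 = 0.1855 mm.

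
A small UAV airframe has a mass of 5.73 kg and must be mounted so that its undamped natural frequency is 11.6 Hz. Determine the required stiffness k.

30400 N/m

ω_n = 2πf_n = 2π × 11.6 = 72.88 rad/s.
k = m·ω_n² = 5.73 × 72.88² = 5.73 × 5312 = 30440 N/m.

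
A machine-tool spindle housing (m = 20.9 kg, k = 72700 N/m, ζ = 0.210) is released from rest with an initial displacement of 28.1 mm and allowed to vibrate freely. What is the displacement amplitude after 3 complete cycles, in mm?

Logarithmic decrement δ = 2πζ/√(1 − ζ²) = 2π × 0.2100/√(1 − 0.0441) = 1.350.
After n cycles, x_n/x₀ = e^(−nδ), so x_3 = 28.1 × e^(−3 × 1.350) = 28.1 × 0.01745 = 0.4902 mm.

0.490 mm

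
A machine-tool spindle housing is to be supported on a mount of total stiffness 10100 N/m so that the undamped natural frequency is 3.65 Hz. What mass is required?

ω_n = 2πf_n = 2π × 3.65 = 22.93 rad/s.
m = k/ω_n² = 10100/22.93² = 10100/526.0 = 19.20 kg.

19.2 kg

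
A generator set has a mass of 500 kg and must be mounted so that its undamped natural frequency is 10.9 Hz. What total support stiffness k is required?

2350000 N/m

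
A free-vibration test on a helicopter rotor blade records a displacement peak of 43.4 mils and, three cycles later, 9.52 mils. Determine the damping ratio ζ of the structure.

0.0802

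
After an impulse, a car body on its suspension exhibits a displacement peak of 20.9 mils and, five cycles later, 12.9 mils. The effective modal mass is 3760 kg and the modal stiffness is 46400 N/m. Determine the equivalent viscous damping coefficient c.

Logarithmic decrement δ = (1/n)·ln(x₀/x_n) = (1/5)·ln(20.9/12.9) = (1/5)·ln(1.620) = 0.09650.
ζ = δ/√(4π² + δ²) = 0.09650/√(39.48 + 0.00931) = 0.09650/6.284 = 0.01536.
c = ζ · 2√(km) = 0.01536 × 2√(46400 × 3760) = 0.01536 × 26420 = 405.7 N·s/m.

406 N·s/m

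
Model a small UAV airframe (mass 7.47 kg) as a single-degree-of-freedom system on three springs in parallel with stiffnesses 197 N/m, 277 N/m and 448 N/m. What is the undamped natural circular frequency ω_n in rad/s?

Parallel springs add: k_eq = 197 + 277 + 448 = 922.0 N/m.
ω_n = √(k_eq/m) = √(922.0/7.47) = √123.4 = 11.11 rad/s.

11.1 rad/s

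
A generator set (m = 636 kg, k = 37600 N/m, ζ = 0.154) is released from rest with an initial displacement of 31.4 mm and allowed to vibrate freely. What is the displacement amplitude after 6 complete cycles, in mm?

Logarithmic decrement δ = 2πζ/√(1 − ζ²) = 2π × 0.1540/√(1 − 0.0237) = 0.9793.
After n cycles, x_n/x₀ = e^(−nδ), so x_6 = 31.4 × e^(−6 × 0.9793) = 31.4 × 0.002807 = 0.08813 mm.

0.0881 mm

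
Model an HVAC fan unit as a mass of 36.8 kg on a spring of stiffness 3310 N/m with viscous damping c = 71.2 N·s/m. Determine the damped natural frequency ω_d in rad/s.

9.43 rad/s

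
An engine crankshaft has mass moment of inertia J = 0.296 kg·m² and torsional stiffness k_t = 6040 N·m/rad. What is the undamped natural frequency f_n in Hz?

22.7 Hz

ω_n = √(k_t/J) = √(6040/0.296) = √20410 = 142.8 rad/s.
f_n = ω_n/(2π) = 142.8/6.283 = 22.73 Hz.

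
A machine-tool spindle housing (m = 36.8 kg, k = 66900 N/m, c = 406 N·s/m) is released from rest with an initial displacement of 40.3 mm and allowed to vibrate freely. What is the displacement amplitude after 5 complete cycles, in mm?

0.669 mm

ζ = c/(2√(km)) = 406/(2√(66900 × 36.8)) = 406/3138 = 0.1294.
Logarithmic decrement δ = 2πζ/√(1 − ζ²) = 2π × 0.1294/√(1 − 0.0167) = 0.8198.
After n cycles, x_n/x₀ = e^(−nδ), so x_5 = 40.3 × e^(−5 × 0.8198) = 40.3 × 0.01659 = 0.6686 mm.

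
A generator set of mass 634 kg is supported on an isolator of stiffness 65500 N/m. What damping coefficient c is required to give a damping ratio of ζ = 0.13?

1680 N·s/m

c_c = 2√(k·m) = 2√(65500 × 634) = 12890 N·s/m.
c = ζ·c_c = 0.13 × 12890 = 1675 N·s/m.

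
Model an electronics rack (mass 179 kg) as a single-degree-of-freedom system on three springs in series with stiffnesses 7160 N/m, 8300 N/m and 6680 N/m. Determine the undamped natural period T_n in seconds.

Series springs: 1/k_eq = 1/7160 + 1/8300 + 1/6680 = 0.0004098, so k_eq = 2440 N/m.
ω_n = √(k_eq/m) = √(2440/179) = √13.63 = 3.692 rad/s.
T_n = 2π/ω_n = 6.283/3.692 = 1.702 s.

1.70 s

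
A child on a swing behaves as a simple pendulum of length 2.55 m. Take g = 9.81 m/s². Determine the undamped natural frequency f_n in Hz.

0.312 Hz

For a simple pendulum ω_n = √(g/L) = √(9.81/2.55) = √3.847 = 1.961 rad/s.
f_n = ω_n/(2π) = 1.961/6.283 = 0.3122 Hz.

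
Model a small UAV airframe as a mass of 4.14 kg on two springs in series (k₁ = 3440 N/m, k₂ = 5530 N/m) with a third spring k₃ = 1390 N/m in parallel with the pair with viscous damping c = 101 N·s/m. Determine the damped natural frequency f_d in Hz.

4.21 Hz

Series pair: k_s = k₁k₂/(k₁+k₂) = (3440)(5530)/(3440 + 5530) = 2121 N/m. In parallel with k₃: k_eq = 2121 + 1390 = 3511 N/m.
ω_n = √(k_eq/m) = √(3511/4.14) = 29.12 rad/s.
Critical damping c_c = 2√(k_eq·m) = 2√(3511 × 4.14) = 241.1 N·s/m, so ζ = c/c_c = 101/241.1 = 0.4189.
ω_d = ω_n√(1 − ζ²) = 29.12 × √(1 − 0.175) = 26.44 rad/s.
f_d = ω_d/(2π) = 4.208 Hz.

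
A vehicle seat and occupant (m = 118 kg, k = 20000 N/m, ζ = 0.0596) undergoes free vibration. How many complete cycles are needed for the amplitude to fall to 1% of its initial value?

Logarithmic decrement δ = 2πζ/√(1 − ζ²) = 2π × 0.05960/√(1 − 0.00355) = 0.3751.
x_n/x₀ = e^(−nδ) ≤ 0.01; take ln: n ≥ ln(1/0.01)/δ = 4.605/0.3751 = 12.28.
So 13 complete cycles are required.

13 cycles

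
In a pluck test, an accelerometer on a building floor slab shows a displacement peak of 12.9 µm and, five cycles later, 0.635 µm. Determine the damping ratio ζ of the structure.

0.0954

Logarithmic decrement δ = (1/n)·ln(x₀/x_n) = (1/5)·ln(12.9/0.635) = (1/5)·ln(20.31) = 0.6023.
ζ = δ/√(4π² + δ²) = 0.6023/√(39.48 + 0.363) = 0.6023/6.312 = 0.09542.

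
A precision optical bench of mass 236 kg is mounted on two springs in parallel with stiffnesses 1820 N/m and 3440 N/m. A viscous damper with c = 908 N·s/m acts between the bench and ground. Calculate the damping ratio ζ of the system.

0.407

Parallel springs add: k_eq = 1820 + 3440 = 5260 N/m.
ω_n = √(k_eq/m) = √(5260/236) = 4.721 rad/s.
Critical damping c_c = 2√(k_eq·m) = 2√(5260 × 236) = 2228 N·s/m, so ζ = c/c_c = 908/2228 = 0.4075.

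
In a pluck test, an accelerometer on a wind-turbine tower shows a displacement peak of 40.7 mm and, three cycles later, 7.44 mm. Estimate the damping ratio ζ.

0.0898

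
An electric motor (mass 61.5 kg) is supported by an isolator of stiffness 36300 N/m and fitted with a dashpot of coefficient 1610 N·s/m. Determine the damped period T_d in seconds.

ω_n = √(k/m) = √(36300/61.5) = 24.29 rad/s.
Critical damping c_c = 2√(k·m) = 2√(36300 × 61.5) = 2988 N·s/m, so ζ = c/c_c = 1610/2988 = 0.5388.
ω_d = ω_n√(1 − ζ²) = 24.29 × √(1 − 0.290) = 20.47 rad/s.
T_d = 2π/ω_d = 0.3070 s.

0.307 s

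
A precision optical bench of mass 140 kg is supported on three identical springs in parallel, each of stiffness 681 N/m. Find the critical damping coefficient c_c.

1070 N·s/m

Parallel springs add: k_eq = 3 × 681 = 2043 N/m.
c_c = 2√(k_eq·m) = 2√(2043 × 140) = 2 × 534.8 = 1070 N·s/m.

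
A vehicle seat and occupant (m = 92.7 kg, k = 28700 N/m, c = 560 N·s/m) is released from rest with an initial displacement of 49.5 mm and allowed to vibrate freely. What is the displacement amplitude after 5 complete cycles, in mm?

0.208 mm

ζ = c/(2√(km)) = 560/(2√(28700 × 92.7)) = 560/3262 = 0.1717.
Logarithmic decrement δ = 2πζ/√(1 − ζ²) = 2π × 0.1717/√(1 − 0.0295) = 1.095.
After n cycles, x_n/x₀ = e^(−nδ), so x_5 = 49.5 × e^(−5 × 1.095) = 49.5 × 0.004193 = 0.2076 mm.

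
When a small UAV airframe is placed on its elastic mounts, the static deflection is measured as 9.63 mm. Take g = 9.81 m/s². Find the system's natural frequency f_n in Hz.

5.08 Hz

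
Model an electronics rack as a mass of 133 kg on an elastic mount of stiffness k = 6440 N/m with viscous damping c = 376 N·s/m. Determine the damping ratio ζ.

0.203

ω_n = √(k/m) = √(6440/133) = 6.959 rad/s.
Critical damping c_c = 2√(k·m) = 2√(6440 × 133) = 1851 N·s/m, so ζ = c/c_c = 376/1851 = 0.2031.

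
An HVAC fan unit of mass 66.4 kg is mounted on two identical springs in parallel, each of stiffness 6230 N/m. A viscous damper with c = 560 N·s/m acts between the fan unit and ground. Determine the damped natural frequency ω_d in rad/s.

Parallel springs add: k_eq = 2 × 6230 = 12460 N/m.
ω_n = √(k_eq/m) = √(12460/66.4) = 13.70 rad/s.
Critical damping c_c = 2√(k_eq·m) = 2√(12460 × 66.4) = 1819 N·s/m, so ζ = c/c_c = 560/1819 = 0.3078.
ω_d = ω_n√(1 − ζ²) = 13.70 × √(1 − 0.0948) = 13.03 rad/s.

13.0 rad/s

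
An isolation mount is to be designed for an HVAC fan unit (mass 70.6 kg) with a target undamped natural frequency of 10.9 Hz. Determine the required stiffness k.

331000 N/m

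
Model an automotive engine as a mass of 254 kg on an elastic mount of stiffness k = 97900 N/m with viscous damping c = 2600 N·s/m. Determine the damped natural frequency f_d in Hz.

3.02 Hz

ω_n = √(k/m) = √(97900/254) = 19.63 rad/s.
Critical damping c_c = 2√(k·m) = 2√(97900 × 254) = 9973 N·s/m, so ζ = c/c_c = 2600/9973 = 0.2607.
ω_d = ω_n√(1 − ζ²) = 19.63 × √(1 − 0.0680) = 18.95 rad/s.
f_d = ω_d/(2π) = 3.017 Hz.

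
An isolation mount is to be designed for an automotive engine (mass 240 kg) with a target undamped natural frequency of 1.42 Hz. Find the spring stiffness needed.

19100 N/m

ω_n = 2πf_n = 2π × 1.42 = 8.922 rad/s.
k = m·ω_n² = 240 × 8.922² = 240 × 79.60 = 19110 N/m.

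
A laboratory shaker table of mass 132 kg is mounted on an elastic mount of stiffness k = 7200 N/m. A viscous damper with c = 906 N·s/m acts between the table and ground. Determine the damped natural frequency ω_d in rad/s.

6.54 rad/s

ω_n = √(k/m) = √(7200/132) = 7.385 rad/s.
Critical damping c_c = 2√(k·m) = 2√(7200 × 132) = 1950 N·s/m, so ζ = c/c_c = 906/1950 = 0.4647.
ω_d = ω_n√(1 − ζ²) = 7.385 × √(1 − 0.216) = 6.540 rad/s.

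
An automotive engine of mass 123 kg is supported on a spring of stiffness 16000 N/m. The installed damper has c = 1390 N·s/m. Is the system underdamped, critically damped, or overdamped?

underdamped

c_c = 2√(k·m) = 2806 N·s/m; ζ = c/c_c = 1390/2806 = 0.495.
Since ζ < 1 the system is underdamped.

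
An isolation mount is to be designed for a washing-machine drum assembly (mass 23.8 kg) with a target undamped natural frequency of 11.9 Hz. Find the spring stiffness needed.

133000 N/m

ω_n = 2πf_n = 2π × 11.9 = 74.77 rad/s.
k = m·ω_n² = 23.8 × 74.77² = 23.8 × 5591 = 133100 N/m.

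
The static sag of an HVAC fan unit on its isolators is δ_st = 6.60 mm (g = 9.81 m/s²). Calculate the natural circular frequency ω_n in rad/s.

38.6 rad/s

ω_n = √(g/δ_st) = √(9.81/0.00660) = √1486 = 38.55 rad/s.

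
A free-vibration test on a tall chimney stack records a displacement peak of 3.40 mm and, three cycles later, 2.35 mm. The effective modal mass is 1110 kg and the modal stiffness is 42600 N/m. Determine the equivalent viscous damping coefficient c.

Logarithmic decrement δ = (1/n)·ln(x₀/x_n) = (1/3)·ln(3.40/2.35) = (1/3)·ln(1.447) = 0.1231.
ζ = δ/√(4π² + δ²) = 0.1231/√(39.48 + 0.0152) = 0.1231/6.284 = 0.01959.
c = ζ · 2√(km) = 0.01959 × 2√(42600 × 1110) = 0.01959 × 13750 = 269.4 N·s/m.

269 N·s/m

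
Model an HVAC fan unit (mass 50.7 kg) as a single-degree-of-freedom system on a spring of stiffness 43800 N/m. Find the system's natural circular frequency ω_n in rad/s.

29.4 rad/s

ω_n = √(k/m) = √(43800/50.7) = √863.9 = 29.39 rad/s.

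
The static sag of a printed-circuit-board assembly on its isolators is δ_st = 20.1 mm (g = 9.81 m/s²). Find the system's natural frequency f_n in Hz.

3.52 Hz

ω_n = √(g/δ_st) = √(9.81/0.0201) = √488.1 = 22.09 rad/s.
f_n = ω_n/(2π) = 22.09/6.283 = 3.516 Hz.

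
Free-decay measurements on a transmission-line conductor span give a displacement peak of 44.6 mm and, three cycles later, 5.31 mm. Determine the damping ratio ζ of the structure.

0.112

Logarithmic decrement δ = (1/n)·ln(x₀/x_n) = (1/3)·ln(44.6/5.31) = (1/3)·ln(8.399) = 0.7094.
ζ = δ/√(4π² + δ²) = 0.7094/√(39.48 + 0.503) = 0.7094/6.323 = 0.1122.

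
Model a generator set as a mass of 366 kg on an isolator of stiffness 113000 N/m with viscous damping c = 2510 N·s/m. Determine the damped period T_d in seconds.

0.365 s

ω_n = √(k/m) = √(113000/366) = 17.57 rad/s.
Critical damping c_c = 2√(k·m) = 2√(113000 × 366) = 12860 N·s/m, so ζ = c/c_c = 2510/12860 = 0.1951.
ω_d = ω_n√(1 − ζ²) = 17.57 × √(1 − 0.0381) = 17.23 rad/s.
T_d = 2π/ω_d = 0.3646 s.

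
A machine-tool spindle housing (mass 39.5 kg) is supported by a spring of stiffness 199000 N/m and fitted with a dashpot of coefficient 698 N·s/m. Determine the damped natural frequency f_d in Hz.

11.2 Hz

ω_n = √(k/m) = √(199000/39.5) = 70.98 rad/s.
Critical damping c_c = 2√(k·m) = 2√(199000 × 39.5) = 5607 N·s/m, so ζ = c/c_c = 698/5607 = 0.1245.
ω_d = ω_n√(1 − ζ²) = 70.98 × √(1 − 0.0155) = 70.43 rad/s.
f_d = ω_d/(2π) = 11.21 Hz.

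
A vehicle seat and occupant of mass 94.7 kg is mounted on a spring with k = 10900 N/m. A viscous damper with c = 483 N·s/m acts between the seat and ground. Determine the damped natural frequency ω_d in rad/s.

ω_n = √(k/m) = √(10900/94.7) = 10.73 rad/s.
Critical damping c_c = 2√(k·m) = 2√(10900 × 94.7) = 2032 N·s/m, so ζ = c/c_c = 483/2032 = 0.2377.
ω_d = ω_n√(1 − ζ²) = 10.73 × √(1 − 0.0565) = 10.42 rad/s.

10.4 rad/s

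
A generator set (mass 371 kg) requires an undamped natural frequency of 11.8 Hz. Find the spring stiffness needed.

ω_n = 2πf_n = 2π × 11.8 = 74.14 rad/s.
k = m·ω_n² = 371 × 74.14² = 371 × 5497 = 2039000 N/m.

2040000 N/m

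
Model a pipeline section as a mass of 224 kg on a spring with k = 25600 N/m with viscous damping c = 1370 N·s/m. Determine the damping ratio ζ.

0.286

ω_n = √(k/m) = √(25600/224) = 10.69 rad/s.
Critical damping c_c = 2√(k·m) = 2√(25600 × 224) = 4789 N·s/m, so ζ = c/c_c = 1370/4789 = 0.2861.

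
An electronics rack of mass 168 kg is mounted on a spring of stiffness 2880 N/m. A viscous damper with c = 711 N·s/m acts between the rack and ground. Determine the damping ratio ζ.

0.511

ω_n = √(k/m) = √(2880/168) = 4.140 rad/s.
Critical damping c_c = 2√(k·m) = 2√(2880 × 168) = 1391 N·s/m, so ζ = c/c_c = 711/1391 = 0.5111.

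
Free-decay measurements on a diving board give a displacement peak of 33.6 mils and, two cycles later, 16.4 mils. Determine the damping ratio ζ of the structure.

0.0570

Logarithmic decrement δ = (1/n)·ln(x₀/x_n) = (1/2)·ln(33.6/16.4) = (1/2)·ln(2.049) = 0.3586.
ζ = δ/√(4π² + δ²) = 0.3586/√(39.48 + 0.129) = 0.3586/6.293 = 0.05698.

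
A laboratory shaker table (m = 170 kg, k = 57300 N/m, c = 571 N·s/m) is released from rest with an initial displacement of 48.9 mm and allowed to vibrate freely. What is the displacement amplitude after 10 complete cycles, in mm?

0.152 mm

ζ = c/(2√(km)) = 571/(2√(57300 × 170)) = 571/6242 = 0.09148.
Logarithmic decrement δ = 2πζ/√(1 − ζ²) = 2π × 0.09148/√(1 − 0.00837) = 0.5772.
After n cycles, x_n/x₀ = e^(−nδ), so x_10 = 48.9 × e^(−10 × 0.5772) = 48.9 × 0.003114 = 0.1523 mm.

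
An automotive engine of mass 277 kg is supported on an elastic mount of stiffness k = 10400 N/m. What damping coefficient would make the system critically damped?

3390 N·s/m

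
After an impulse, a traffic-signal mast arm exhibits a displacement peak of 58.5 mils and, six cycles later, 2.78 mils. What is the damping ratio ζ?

0.0806

Logarithmic decrement δ = (1/n)·ln(x₀/x_n) = (1/6)·ln(58.5/2.78) = (1/6)·ln(21.04) = 0.5078.
ζ = δ/√(4π² + δ²) = 0.5078/√(39.48 + 0.258) = 0.5078/6.304 = 0.08055.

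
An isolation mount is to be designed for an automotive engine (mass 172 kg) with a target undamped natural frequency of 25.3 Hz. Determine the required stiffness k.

4350000 N/m

ω_n = 2πf_n = 2π × 25.3 = 159.0 rad/s.
k = m·ω_n² = 172 × 159.0² = 172 × 25270 = 4346000 N/m.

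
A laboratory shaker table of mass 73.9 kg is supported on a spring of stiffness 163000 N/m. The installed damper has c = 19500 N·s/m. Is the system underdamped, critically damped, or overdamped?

overdamped

c_c = 2√(k·m) = 6941 N·s/m; ζ = c/c_c = 19500/6941 = 2.81.
Since ζ > 1 the system is overdamped.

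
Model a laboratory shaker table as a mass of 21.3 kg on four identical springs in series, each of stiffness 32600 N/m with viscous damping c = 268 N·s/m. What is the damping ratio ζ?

0.322

Series springs: 1/k_eq = 4/32600, so k_eq = 32600/4 = 8150 N/m.
ω_n = √(k_eq/m) = √(8150/21.3) = 19.56 rad/s.
Critical damping c_c = 2√(k_eq·m) = 2√(8150 × 21.3) = 833.3 N·s/m, so ζ = c/c_c = 268/833.3 = 0.3216.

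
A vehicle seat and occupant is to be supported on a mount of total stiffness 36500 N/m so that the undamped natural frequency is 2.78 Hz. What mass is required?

ω_n = 2πf_n = 2π × 2.78 = 17.47 rad/s.
m = k/ω_n² = 36500/17.47² = 36500/305.1 = 119.6 kg.

120 kg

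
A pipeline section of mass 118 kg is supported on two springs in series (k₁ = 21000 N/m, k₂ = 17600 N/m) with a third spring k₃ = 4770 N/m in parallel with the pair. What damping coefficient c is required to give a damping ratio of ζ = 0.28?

729 N·s/m

Series pair: k_s = k₁k₂/(k₁+k₂) = (21000)(17600)/(21000 + 17600) = 9575 N/m. In parallel with k₃: k_eq = 9575 + 4770 = 14350 N/m.
c_c = 2√(k_eq·m) = 2√(14350 × 118) = 2602 N·s/m.
c = ζ·c_c = 0.28 × 2602 = 728.6 N·s/m.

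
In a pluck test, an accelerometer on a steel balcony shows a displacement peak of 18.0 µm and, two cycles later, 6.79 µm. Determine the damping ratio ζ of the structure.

Logarithmic decrement δ = (1/n)·ln(x₀/x_n) = (1/2)·ln(18.0/6.79) = (1/2)·ln(2.651) = 0.4875.
ζ = δ/√(4π² + δ²) = 0.4875/√(39.48 + 0.238) = 0.4875/6.302 = 0.07735.

0.0773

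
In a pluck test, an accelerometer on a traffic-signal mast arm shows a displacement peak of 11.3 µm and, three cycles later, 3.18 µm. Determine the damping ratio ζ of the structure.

Logarithmic decrement δ = (1/n)·ln(x₀/x_n) = (1/3)·ln(11.3/3.18) = (1/3)·ln(3.553) = 0.4226.
ζ = δ/√(4π² + δ²) = 0.4226/√(39.48 + 0.179) = 0.4226/6.297 = 0.06711.

0.0671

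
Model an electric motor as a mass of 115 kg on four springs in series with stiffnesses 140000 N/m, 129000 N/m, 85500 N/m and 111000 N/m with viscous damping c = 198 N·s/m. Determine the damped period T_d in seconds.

Series springs: 1/k_eq = 1/140000 + 1/129000 + 1/85500 + 1/111000 = 3.560×10^-5, so k_eq = 28090 N/m.
ω_n = √(k_eq/m) = √(28090/115) = 15.63 rad/s.
Critical damping c_c = 2√(k_eq·m) = 2√(28090 × 115) = 3595 N·s/m, so ζ = c/c_c = 198/3595 = 0.05508.
ω_d = ω_n√(1 − ζ²) = 15.63 × √(1 − 0.00303) = 15.61 rad/s.
T_d = 2π/ω_d = 0.4026 s.

0.403 s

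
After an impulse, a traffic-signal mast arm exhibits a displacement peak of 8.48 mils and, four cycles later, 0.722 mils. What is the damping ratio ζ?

0.0975

Logarithmic decrement δ = (1/n)·ln(x₀/x_n) = (1/4)·ln(8.48/0.722) = (1/4)·ln(11.75) = 0.6159.
ζ = δ/√(4π² + δ²) = 0.6159/√(39.48 + 0.379) = 0.6159/6.313 = 0.09755.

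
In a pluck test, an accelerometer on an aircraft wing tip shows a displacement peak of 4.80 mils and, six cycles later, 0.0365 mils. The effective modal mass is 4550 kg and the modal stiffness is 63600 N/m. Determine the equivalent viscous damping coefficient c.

Logarithmic decrement δ = (1/n)·ln(x₀/x_n) = (1/6)·ln(4.80/0.0365) = (1/6)·ln(131.5) = 0.8132.
ζ = δ/√(4π² + δ²) = 0.8132/√(39.48 + 0.661) = 0.8132/6.336 = 0.1284.
c = ζ · 2√(km) = 0.1284 × 2√(63600 × 4550) = 0.1284 × 34020 = 4367 N·s/m.

4370 N·s/m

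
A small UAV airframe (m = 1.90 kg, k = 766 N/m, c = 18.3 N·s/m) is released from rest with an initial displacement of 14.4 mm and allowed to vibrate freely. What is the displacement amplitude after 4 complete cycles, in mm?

0.0290 mm

ζ = c/(2√(km)) = 18.3/(2√(766 × 1.90)) = 18.3/76.30 = 0.2398.
Logarithmic decrement δ = 2πζ/√(1 − ζ²) = 2π × 0.2398/√(1 − 0.0575) = 1.552.
After n cycles, x_n/x₀ = e^(−nδ), so x_4 = 14.4 × e^(−4 × 1.552) = 14.4 × 0.002011 = 0.02896 mm.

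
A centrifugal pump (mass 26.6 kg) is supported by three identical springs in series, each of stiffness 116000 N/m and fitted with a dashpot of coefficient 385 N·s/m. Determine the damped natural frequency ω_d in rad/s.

37.4 rad/s

Series springs: 1/k_eq = 3/116000, so k_eq = 116000/3 = 38670 N/m.
ω_n = √(k_eq/m) = √(38670/26.6) = 38.13 rad/s.
Critical damping c_c = 2√(k_eq·m) = 2√(38670 × 26.6) = 2028 N·s/m, so ζ = c/c_c = 385/2028 = 0.1898.
ω_d = ω_n√(1 − ζ²) = 38.13 × √(1 − 0.0360) = 37.43 rad/s.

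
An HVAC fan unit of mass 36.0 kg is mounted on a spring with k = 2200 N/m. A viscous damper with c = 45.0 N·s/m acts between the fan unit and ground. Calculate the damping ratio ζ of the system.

ω_n = √(k/m) = √(2200/36.0) = 7.817 rad/s.
Critical damping c_c = 2√(k·m) = 2√(2200 × 36.0) = 562.8 N·s/m, so ζ = c/c_c = 45.0/562.8 = 0.07995.

0.0800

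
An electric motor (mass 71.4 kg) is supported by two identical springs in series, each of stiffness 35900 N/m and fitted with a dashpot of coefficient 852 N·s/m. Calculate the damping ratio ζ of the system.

0.376

Series springs: 1/k_eq = 2/35900, so k_eq = 35900/2 = 17950 N/m.
ω_n = √(k_eq/m) = √(17950/71.4) = 15.86 rad/s.
Critical damping c_c = 2√(k_eq·m) = 2√(17950 × 71.4) = 2264 N·s/m, so ζ = c/c_c = 852/2264 = 0.3763.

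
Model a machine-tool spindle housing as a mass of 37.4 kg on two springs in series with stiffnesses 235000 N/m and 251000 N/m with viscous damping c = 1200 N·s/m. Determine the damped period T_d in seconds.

0.115 s

Series springs: 1/k_eq = 1/235000 + 1/251000 = 8.239×10^-6, so k_eq = 121400 N/m.
ω_n = √(k_eq/m) = √(121400/37.4) = 56.97 rad/s.
Critical damping c_c = 2√(k_eq·m) = 2√(121400 × 37.4) = 4261 N·s/m, so ζ = c/c_c = 1200/4261 = 0.2816.
ω_d = ω_n√(1 − ζ²) = 56.97 × √(1 − 0.0793) = 54.66 rad/s.
T_d = 2π/ω_d = 0.1149 s.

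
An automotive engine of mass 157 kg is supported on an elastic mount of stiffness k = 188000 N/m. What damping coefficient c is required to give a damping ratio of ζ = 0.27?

2930 N·s/m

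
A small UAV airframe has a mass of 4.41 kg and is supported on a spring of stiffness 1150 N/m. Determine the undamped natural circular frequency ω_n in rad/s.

16.1 rad/s

ω_n = √(k/m) = √(1150/4.41) = √260.8 = 16.15 rad/s.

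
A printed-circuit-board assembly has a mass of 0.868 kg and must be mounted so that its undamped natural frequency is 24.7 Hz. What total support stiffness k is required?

ω_n = 2πf_n = 2π × 24.7 = 155.2 rad/s.
k = m·ω_n² = 0.868 × 155.2² = 0.868 × 24090 = 20910 N/m.

20900 N/m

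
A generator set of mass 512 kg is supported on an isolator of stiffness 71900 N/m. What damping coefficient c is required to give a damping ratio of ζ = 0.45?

5460 N·s/m

c_c = 2√(k·m) = 2√(71900 × 512) = 12130 N·s/m.
c = ζ·c_c = 0.45 × 12130 = 5461 N·s/m.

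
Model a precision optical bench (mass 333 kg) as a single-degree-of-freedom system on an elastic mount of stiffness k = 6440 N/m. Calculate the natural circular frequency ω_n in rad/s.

4.40 rad/s

ω_n = √(k/m) = √(6440/333) = √19.34 = 4.398 rad/s.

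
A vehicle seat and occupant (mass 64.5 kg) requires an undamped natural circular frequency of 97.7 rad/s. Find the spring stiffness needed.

616000 N/m

k = m·ω_n² = 64.5 × 97.70² = 64.5 × 9545 = 615700 N/m.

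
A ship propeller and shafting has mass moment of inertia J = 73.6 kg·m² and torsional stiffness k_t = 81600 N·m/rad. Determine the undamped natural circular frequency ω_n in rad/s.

33.3 rad/s

ω_n = √(k_t/J) = √(81600/73.6) = √1109 = 33.30 rad/s.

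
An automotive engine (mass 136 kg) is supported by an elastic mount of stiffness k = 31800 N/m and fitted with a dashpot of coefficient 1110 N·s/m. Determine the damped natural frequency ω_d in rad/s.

14.7 rad/s

ω_n = √(k/m) = √(31800/136) = 15.29 rad/s.
Critical damping c_c = 2√(k·m) = 2√(31800 × 136) = 4159 N·s/m, so ζ = c/c_c = 1110/4159 = 0.2669.
ω_d = ω_n√(1 − ζ²) = 15.29 × √(1 − 0.0712) = 14.74 rad/s.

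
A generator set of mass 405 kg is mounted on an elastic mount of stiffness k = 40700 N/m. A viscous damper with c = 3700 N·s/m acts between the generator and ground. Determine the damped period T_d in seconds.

ω_n = √(k/m) = √(40700/405) = 10.02 rad/s.
Critical damping c_c = 2√(k·m) = 2√(40700 × 405) = 8120 N·s/m, so ζ = c/c_c = 3700/8120 = 0.4557.
ω_d = ω_n√(1 − ζ²) = 10.02 × √(1 − 0.208) = 8.923 rad/s.
T_d = 2π/ω_d = 0.7041 s.

0.704 s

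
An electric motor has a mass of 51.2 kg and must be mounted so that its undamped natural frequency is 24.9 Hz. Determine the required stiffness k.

1250000 N/m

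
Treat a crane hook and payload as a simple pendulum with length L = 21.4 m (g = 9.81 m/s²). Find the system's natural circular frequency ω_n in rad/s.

For a simple pendulum ω_n = √(g/L) = √(9.81/21.4) = √0.4584 = 0.6771 rad/s.

0.677 rad/s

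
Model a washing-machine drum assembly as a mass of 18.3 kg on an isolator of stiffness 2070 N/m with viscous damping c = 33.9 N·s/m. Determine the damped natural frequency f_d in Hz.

1.69 Hz

ω_n = √(k/m) = √(2070/18.3) = 10.64 rad/s.
Critical damping c_c = 2√(k·m) = 2√(2070 × 18.3) = 389.3 N·s/m, so ζ = c/c_c = 33.9/389.3 = 0.08709.
ω_d = ω_n√(1 − ζ²) = 10.64 × √(1 − 0.00758) = 10.60 rad/s.
f_d = ω_d/(2π) = 1.686 Hz.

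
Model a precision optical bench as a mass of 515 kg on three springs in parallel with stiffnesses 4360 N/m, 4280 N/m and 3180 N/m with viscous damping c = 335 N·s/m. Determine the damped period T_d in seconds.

1.31 s

Parallel springs add: k_eq = 4360 + 4280 + 3180 = 11820 N/m.
ω_n = √(k_eq/m) = √(11820/515) = 4.791 rad/s.
Critical damping c_c = 2√(k_eq·m) = 2√(11820 × 515) = 4934 N·s/m, so ζ = c/c_c = 335/4934 = 0.06789.
ω_d = ω_n√(1 − ζ²) = 4.791 × √(1 − 0.00461) = 4.780 rad/s.
T_d = 2π/ω_d = 1.315 s.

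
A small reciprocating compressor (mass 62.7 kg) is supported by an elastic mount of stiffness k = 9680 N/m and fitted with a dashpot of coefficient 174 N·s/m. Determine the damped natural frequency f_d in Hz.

1.97 Hz

ω_n = √(k/m) = √(9680/62.7) = 12.43 rad/s.
Critical damping c_c = 2√(k·m) = 2√(9680 × 62.7) = 1558 N·s/m, so ζ = c/c_c = 174/1558 = 0.1117.
ω_d = ω_n√(1 − ζ²) = 12.43 × √(1 − 0.0125) = 12.35 rad/s.
f_d = ω_d/(2π) = 1.965 Hz.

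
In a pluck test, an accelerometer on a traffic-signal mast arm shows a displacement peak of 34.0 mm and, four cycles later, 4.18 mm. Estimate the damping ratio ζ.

Logarithmic decrement δ = (1/n)·ln(x₀/x_n) = (1/4)·ln(34.0/4.18) = (1/4)·ln(8.134) = 0.5240.
ζ = δ/√(4π² + δ²) = 0.5240/√(39.48 + 0.275) = 0.5240/6.305 = 0.08311.

0.0831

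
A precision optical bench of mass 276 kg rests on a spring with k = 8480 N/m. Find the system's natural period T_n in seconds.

ω_n = √(k/m) = √(8480/276) = √30.72 = 5.543 rad/s.
T_n = 2π/ω_n = 6.283/5.543 = 1.134 s.

1.13 s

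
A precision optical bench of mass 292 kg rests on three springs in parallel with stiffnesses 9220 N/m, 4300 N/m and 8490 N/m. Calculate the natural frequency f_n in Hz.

Parallel springs add: k_eq = 9220 + 4300 + 8490 = 22010 N/m.
ω_n = √(k_eq/m) = √(22010/292) = √75.38 = 8.682 rad/s.
f_n = ω_n/(2π) = 8.682/6.283 = 1.382 Hz.

1.38 Hz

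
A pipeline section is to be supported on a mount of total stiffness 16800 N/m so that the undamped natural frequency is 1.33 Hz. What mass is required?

241 kg

ω_n = 2πf_n = 2π × 1.33 = 8.357 rad/s.
m = k/ω_n² = 16800/8.357² = 16800/69.83 = 240.6 kg.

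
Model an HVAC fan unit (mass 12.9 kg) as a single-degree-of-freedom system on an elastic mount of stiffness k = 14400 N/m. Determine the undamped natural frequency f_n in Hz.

ω_n = √(k/m) = √(14400/12.9) = √1116 = 33.41 rad/s.
f_n = ω_n/(2π) = 33.41/6.283 = 5.317 Hz.

5.32 Hz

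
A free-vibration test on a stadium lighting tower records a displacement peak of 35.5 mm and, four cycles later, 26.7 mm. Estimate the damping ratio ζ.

Logarithmic decrement δ = (1/n)·ln(x₀/x_n) = (1/4)·ln(35.5/26.7) = (1/4)·ln(1.330) = 0.07122.
ζ = δ/√(4π² + δ²) = 0.07122/√(39.48 + 0.00507) = 0.07122/6.284 = 0.01133.

0.0113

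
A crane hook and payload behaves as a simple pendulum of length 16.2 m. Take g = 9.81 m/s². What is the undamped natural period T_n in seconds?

8.07 s

For a simple pendulum ω_n = √(g/L) = √(9.81/16.2) = √0.6056 = 0.7782 rad/s.
T_n = 2π/ω_n = 6.283/0.7782 = 8.074 s.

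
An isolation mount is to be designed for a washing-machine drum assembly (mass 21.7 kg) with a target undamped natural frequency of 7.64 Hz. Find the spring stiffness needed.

50000 N/m

ω_n = 2πf_n = 2π × 7.64 = 48.00 rad/s.
k = m·ω_n² = 21.7 × 48.00² = 21.7 × 2304 = 50000 N/m.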